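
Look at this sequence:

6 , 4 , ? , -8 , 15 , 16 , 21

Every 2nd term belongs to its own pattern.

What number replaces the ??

Odd-indexed and even-indexed terms follow separate rules.
Subsequence A is 6, ?, 15, 21, which is triangular numbers n(n+1)/2 for n = 3, 4, ….
Subsequence B is 4, -8, 16, which is geometric with ratio -2.
The gap is subsequence A's term 2; the rule gives 10.

10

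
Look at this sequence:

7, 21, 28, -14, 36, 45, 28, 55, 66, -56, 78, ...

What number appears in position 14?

105

Positions follow the repeating pattern ABB; grouping by letter gives 2 tracks.
Subsequence A: 7, -14, 28, -56. Geometric, ×-2 each step.
Subsequence B: 21, 28, 36, 45, 55, 66, 78. Triangular numbers n(n+1)/2 for n = 6, 7, ….
The 14th slot belongs to subsequence B; its 9th term is 105.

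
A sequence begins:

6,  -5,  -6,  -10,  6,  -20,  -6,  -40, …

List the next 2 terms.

Split by position mod 2 into 2 tracks.
Subsequence A = 6, -6, 6, -6: the oscillation 6·(−1)^(n+1).
Subsequence B = -5, -10, -20, -40: geometric with ratio 2.
Position 9 falls in subsequence A as its term 5, giving 6.
Position 10 → subsequence B, term 5 = -80.

6, -80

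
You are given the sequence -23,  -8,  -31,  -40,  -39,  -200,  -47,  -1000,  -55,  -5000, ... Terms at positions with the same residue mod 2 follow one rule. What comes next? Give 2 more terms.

-63, -25000

Positions 1, 3, 5, … form one subsequence and positions 2, 4, 6, … form another.
Track A: -23, -31, -39, -47, -55. Arithmetic, step −8.
Track B: -8, -40, -200, -1000, -5000. Geometric with ratio 5.
The 11th slot belongs to track A; its 6th term is -63.
Term 12 comes from track B (its 6th entry): -25000.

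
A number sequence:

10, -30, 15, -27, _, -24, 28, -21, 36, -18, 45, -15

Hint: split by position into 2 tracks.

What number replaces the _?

Odd-indexed and even-indexed terms follow separate rules.
Track A is 10, 15, ?, 28, 36, 45, which is triangular numbers n(n+1)/2 for n = 4, 5, ….
Track B is -30, -27, -24, -21, -18, -15, which is arithmetic, step +3.
Track A's pattern makes the blank 21.

21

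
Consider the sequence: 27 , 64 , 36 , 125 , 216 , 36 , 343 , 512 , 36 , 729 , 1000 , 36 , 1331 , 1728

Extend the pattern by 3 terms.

36, 2197, 2744

Reading positions in blocks of 3 reveals the pattern AAB — 2 tracks woven together.
Stream A = 27, 64, 125, 216, 343, 512, 729, 1000, 1331, 1728: the cubes 3³, 4³, 5³, ….
Stream B = 36, 36, 36, 36: the constant sequence 36.
The 15th slot belongs to stream B; its 5th term is 36.
Position 16 falls in stream A as its term 11, giving 2197.
The 17th slot belongs to stream A; its 12th term is 2744.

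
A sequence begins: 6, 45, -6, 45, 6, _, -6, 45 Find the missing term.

Taking every 2nd term gives 2 separate tracks.
Stream A: 6, -6, 6, -6 (the oscillation 6·(−1)^(n+1)).
Stream B: 45, 45, ?, 45 (the constant sequence 45).
Stream B's pattern makes the blank 45.

45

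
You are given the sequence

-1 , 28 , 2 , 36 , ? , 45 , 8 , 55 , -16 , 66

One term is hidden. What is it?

Taking every 2nd term gives 2 separate tracks.
Stream A: -1, 2, ?, 8, -16 (multiplying by -2 each time).
Stream B: 28, 36, 45, 55, 66 (triangular numbers starting at T_7).
The gap is stream A's term 3; the rule gives -4.

-4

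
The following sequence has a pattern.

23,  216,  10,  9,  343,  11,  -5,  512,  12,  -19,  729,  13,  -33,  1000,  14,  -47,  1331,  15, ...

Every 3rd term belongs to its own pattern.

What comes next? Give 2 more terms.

The terms cycle through 3 interleaved subsequences.
Track A: 23, 9, -5, -19, -33, -47. Arithmetic, step −14.
Track B: 216, 343, 512, 729, 1000, 1331. Perfect cubes starting at 6³.
Track C: 10, 11, 12, 13, 14, 15. Adding 1 each time.
Position 19 → track A, term 7 = -61.
Position 20 → track B, term 7 = 1728.

-61, 1728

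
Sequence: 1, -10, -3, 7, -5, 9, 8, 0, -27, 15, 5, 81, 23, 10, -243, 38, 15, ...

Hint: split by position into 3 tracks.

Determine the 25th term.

Taking every 3rd term gives 3 separate tracks.
Stream A: 1, 7, 8, 15, 23, 38. A Fibonacci-like recurrence a_n = a_{n-1} + a_{n-2}.
Stream B: -10, -5, 0, 5, 10, 15. Adding 5 each time.
Stream C: -3, 9, -27, 81, -243. Multiplying by -3 each time.
The 25th slot belongs to stream A; its 9th term is 160.

160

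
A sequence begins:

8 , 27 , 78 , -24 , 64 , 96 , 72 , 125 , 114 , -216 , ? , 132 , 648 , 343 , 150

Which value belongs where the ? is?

The terms cycle through 3 interleaved subsequences.
Track A is 8, -24, 72, -216, 648, which is geometric with ratio -3.
Track B is 27, 64, 125, ?, 343, which is the cubes 3³, 4³, 5³, ….
Track C is 78, 96, 114, 132, 150, which is adding 18 each time.
Filling track B at index 4 by its rule yields 216.

216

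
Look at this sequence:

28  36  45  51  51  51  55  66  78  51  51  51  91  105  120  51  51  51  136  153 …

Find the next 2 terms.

Positions follow the repeating pattern AAABBB; grouping by letter gives 2 tracks.
Track A = 28, 36, 45, 55, 66, 78, 91, 105, 120, 136, 153: the triangular numbers T_7, T_8, ….
Track B = 51, 51, 51, 51, 51, 51, 51, 51, 51: the constant sequence 51.
Position 21 → track A, term 12 = 171.
Position 22 → track B, term 10 = 51.

171, 51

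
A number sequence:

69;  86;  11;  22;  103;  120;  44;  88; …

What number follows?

137

Reading positions in blocks of 4 reveals the pattern AABB — 2 tracks woven together.
Subsequence A: 69, 86, 103, 120. Arithmetic, step +17.
Subsequence B: 11, 22, 44, 88. A geometric progression (common ratio 2).
The 9th slot belongs to subsequence A; its 5th term is 137.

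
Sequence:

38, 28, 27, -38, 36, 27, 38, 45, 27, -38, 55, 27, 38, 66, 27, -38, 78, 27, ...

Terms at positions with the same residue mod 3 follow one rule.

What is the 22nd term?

Split by position mod 3 into 3 tracks.
Track A is 38, -38, 38, -38, 38, -38, which is oscillating between 38 and -38.
Track B is 28, 36, 45, 55, 66, 78, which is the triangular numbers T_7, T_8, ….
Track C is 27, 27, 27, 27, 27, 27, which is the constant sequence 27.
Position 22 → track A, term 8 = -38.

-38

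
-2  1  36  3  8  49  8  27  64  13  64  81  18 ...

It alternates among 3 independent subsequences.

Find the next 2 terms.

125, 100

Read the sequence 3 terms at a time; column i is its own pattern.
Subsequence A: -2, 3, 8, 13, 18 — adding 5 each time.
Subsequence B: 1, 8, 27, 64 — perfect cubes starting at 1³.
Subsequence C: 36, 49, 64, 81 — the squares 6², 7², 8², ….
Position 14 → subsequence B, term 5 = 125.
Position 15 → subsequence C, term 5 = 100.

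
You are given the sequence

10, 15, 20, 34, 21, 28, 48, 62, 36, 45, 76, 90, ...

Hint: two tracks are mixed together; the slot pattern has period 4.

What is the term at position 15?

104

The slot pattern repeats as AABB (period 4), so there are 2 interleaved tracks.
Stream A is 10, 15, 21, 28, 36, 45, which is triangular numbers n(n+1)/2 for n = 4, 5, ….
Stream B is 20, 34, 48, 62, 76, 90, which is arithmetic, step +14.
Term 15 comes from stream B (its 7th entry): 104.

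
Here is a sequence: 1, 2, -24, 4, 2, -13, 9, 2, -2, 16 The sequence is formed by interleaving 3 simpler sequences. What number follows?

Read the sequence 3 terms at a time; column i is its own pattern.
Stream A is 1, 4, 9, 16, which is the squares 1², 2², 3², ….
Stream B is 2, 2, 2, which is always 2.
Stream C is -24, -13, -2, which is arithmetic, step +11.
Term 11 comes from stream B (its 4th entry): 2.

2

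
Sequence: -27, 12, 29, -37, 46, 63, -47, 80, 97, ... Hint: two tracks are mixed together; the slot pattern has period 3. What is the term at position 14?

148

Positions follow the repeating pattern ABB; grouping by letter gives 2 tracks.
Track A: -27, -37, -47 (arithmetic with common difference −10).
Track B: 12, 29, 46, 63, 80, 97 (arithmetic, step +17).
Position 14 → track B, term 9 = 148.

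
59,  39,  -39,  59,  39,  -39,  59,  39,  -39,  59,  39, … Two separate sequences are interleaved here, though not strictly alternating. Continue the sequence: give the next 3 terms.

-39, 59, 39

Positions follow the repeating pattern ABB; grouping by letter gives 2 tracks.
Track A: 59, 59, 59, 59 (constant 59).
Track B: 39, -39, 39, -39, 39, -39, 39 (oscillating between 39 and -39).
Position 12 → track B, term 8 = -39.
Position 13 falls in track A as its term 5, giving 59.
The 14th slot belongs to track B; its 9th term is 39.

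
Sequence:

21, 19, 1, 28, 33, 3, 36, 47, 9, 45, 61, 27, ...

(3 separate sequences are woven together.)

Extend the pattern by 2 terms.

55, 75

Taking every 3rd term gives 3 separate tracks.
Track A = 21, 28, 36, 45: triangular numbers starting at T_6.
Track B = 19, 33, 47, 61: arithmetic with common difference +14.
Track C = 1, 3, 9, 27: powers of 3.
The 13th slot belongs to track A; its 5th term is 55.
Term 14 comes from track B (its 5th entry): 75.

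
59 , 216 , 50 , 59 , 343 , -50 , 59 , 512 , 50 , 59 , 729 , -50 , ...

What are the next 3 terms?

59, 1000, 50

Taking every 3rd term gives 3 separate tracks.
Subsequence A = 59, 59, 59, 59: constant 59.
Subsequence B = 216, 343, 512, 729: perfect cubes starting at 6³.
Subsequence C = 50, -50, 50, -50: oscillating between 50 and -50.
Position 13 → subsequence A, term 5 = 59.
Position 14 falls in subsequence B as its term 5, giving 1000.
Position 15 → subsequence C, term 5 = 50.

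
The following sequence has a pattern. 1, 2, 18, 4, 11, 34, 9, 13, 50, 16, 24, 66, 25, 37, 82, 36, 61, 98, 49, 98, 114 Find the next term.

64

Split by position mod 3: positions 1, 4, 7, … form one track, and each other residue class forms its own.
Subsequence A: 1, 4, 9, 16, 25, 36, 49. The squares 1², 2², 3², ….
Subsequence B: 2, 11, 13, 24, 37, 61, 98. Fibonacci-style (each term is the sum of the two before it).
Subsequence C: 18, 34, 50, 66, 82, 98, 114. Adding 16 each time.
Term 22 comes from subsequence A (its 8th entry): 64.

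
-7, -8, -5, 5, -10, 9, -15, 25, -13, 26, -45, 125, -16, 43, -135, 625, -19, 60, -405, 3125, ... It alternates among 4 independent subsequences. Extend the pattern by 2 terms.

Taking every 4th term gives 4 separate tracks.
Track A: -7, -10, -13, -16, -19 — subtracting 3 each time.
Track B: -8, 9, 26, 43, 60 — arithmetic, step +17.
Track C: -5, -15, -45, -135, -405 — multiplying by 3 each time.
Track D: 5, 25, 125, 625, 3125 — successive powers of 5.
Position 21 → track A, term 6 = -22.
Position 22 falls in track B as its term 6, giving 77.

-22, 77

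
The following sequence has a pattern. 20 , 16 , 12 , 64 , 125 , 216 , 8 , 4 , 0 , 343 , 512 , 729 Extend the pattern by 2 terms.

-4, -8

Reading positions in blocks of 6 reveals the pattern AAABBB — 2 tracks woven together.
Stream A is 20, 16, 12, 8, 4, 0, which is linear: a_n = 24 − 4·n.
Stream B is 64, 125, 216, 343, 512, 729, which is perfect cubes starting at 4³.
Term 13 comes from stream A (its 7th entry): -4.
Position 14 falls in stream A as its term 8, giving -8.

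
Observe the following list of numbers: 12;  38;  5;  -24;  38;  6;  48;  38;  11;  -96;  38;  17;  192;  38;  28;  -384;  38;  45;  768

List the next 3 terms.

38, 73, -1536

The terms cycle through 3 interleaved subsequences.
Subsequence A: 12, -24, 48, -96, 192, -384, 768. A geometric progression (common ratio -2).
Subsequence B: 38, 38, 38, 38, 38, 38. Always 38.
Subsequence C: 5, 6, 11, 17, 28, 45. Fibonacci-style (each term is the sum of the two before it).
Position 20 falls in subsequence B as its term 7, giving 38.
Term 21 comes from subsequence C (its 7th entry): 73.
The 22nd slot belongs to subsequence A; its 8th term is -1536.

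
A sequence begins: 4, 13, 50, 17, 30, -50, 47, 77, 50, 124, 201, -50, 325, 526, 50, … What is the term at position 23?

9438

Reading positions in blocks of 3 reveals the pattern AAB — 2 tracks woven together.
Stream A: 4, 13, 17, 30, 47, 77, 124, 201, 325, 526 (Fibonacci-style (each term is the sum of the two before it)).
Stream B: 50, -50, 50, -50, 50 (oscillating between 50 and -50).
Term 23 comes from stream A (its 16th entry): 9438.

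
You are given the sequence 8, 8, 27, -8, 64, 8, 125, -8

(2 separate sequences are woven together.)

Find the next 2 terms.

216, 8

Split by position mod 2 into 2 tracks.
Stream A = 8, 27, 64, 125: consecutive cubes n³ from n = 2.
Stream B = 8, -8, 8, -8: oscillating between 8 and -8.
Term 9 comes from stream A (its 5th entry): 216.
The 10th slot belongs to stream B; its 5th term is 8.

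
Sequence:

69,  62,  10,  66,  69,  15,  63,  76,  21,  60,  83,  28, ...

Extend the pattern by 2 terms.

Split by position mod 3 into 3 tracks.
Subsequence A is 69, 66, 63, 60, which is linear: a_n = 72 − 3·n.
Subsequence B is 62, 69, 76, 83, which is linear: a_n = 55 + 7·n.
Subsequence C is 10, 15, 21, 28, which is triangular numbers n(n+1)/2 for n = 4, 5, ….
Term 13 comes from subsequence A (its 5th entry): 57.
Position 14 falls in subsequence B as its term 5, giving 90.

57, 90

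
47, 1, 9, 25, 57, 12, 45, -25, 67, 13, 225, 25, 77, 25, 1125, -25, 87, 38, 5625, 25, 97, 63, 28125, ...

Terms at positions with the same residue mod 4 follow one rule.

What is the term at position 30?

164

Read the sequence 4 terms at a time; column i is its own pattern.
Track A: 47, 57, 67, 77, 87, 97 (arithmetic with common difference +10).
Track B: 1, 12, 13, 25, 38, 63 (a Fibonacci-like recurrence a_n = a_{n-1} + a_{n-2}).
Track C: 9, 45, 225, 1125, 5625, 28125 (multiplying by 5 each time).
Track D: 25, -25, 25, -25, 25 (oscillating between 25 and -25).
Position 30 falls in track B as its term 8, giving 164.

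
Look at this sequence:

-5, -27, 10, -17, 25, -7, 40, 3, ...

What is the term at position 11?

70

The terms cycle through 2 interleaved subsequences.
Stream A = -5, 10, 25, 40: linear: a_n = -20 + 15·n.
Stream B = -27, -17, -7, 3: arithmetic, step +10.
The 11th slot belongs to stream A; its 6th term is 70.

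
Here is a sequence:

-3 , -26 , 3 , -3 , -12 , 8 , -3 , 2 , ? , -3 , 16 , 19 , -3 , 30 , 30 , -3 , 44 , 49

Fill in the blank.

Split by position mod 3 into 3 tracks.
Track A = -3, -3, -3, -3, -3, -3: the constant sequence -3.
Track B = -26, -12, 2, 16, 30, 44: arithmetic, step +14.
Track C = 3, 8, ?, 19, 30, 49: a Fibonacci-like recurrence a_n = a_{n-1} + a_{n-2}.
Filling track C at index 3 by its rule yields 11.

11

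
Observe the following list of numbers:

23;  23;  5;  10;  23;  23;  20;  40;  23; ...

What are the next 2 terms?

The slot pattern repeats as AABB (period 4), so there are 2 interleaved tracks.
Track A: 23, 23, 23, 23, 23 (constant 23).
Track B: 5, 10, 20, 40 (geometric, ×2 each step).
Term 10 comes from track A (its 6th entry): 23.
Position 11 falls in track B as its term 5, giving 80.

23, 80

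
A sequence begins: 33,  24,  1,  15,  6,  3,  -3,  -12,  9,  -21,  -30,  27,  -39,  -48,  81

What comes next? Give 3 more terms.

Reading positions in blocks of 3 reveals the pattern AAB — 2 tracks woven together.
Track A: 33, 24, 15, 6, -3, -12, -21, -30, -39, -48 (arithmetic, step −9).
Track B: 1, 3, 9, 27, 81 (successive powers of 3).
Position 16 → track A, term 11 = -57.
Position 17 → track A, term 12 = -66.
The 18th slot belongs to track B; its 6th term is 243.

-57, -66, 243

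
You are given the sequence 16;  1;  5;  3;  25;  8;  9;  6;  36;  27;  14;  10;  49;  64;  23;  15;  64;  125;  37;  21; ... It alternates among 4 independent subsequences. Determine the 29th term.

The terms cycle through 4 interleaved subsequences.
Track A: 16, 25, 36, 49, 64 — consecutive squares n² from n = 4.
Track B: 1, 8, 27, 64, 125 — the cubes 1³, 2³, 3³, ….
Track C: 5, 9, 14, 23, 37 — Fibonacci-style (each term is the sum of the two before it).
Track D: 3, 6, 10, 15, 21 — the triangular numbers T_2, T_3, ….
Position 29 → track A, term 8 = 121.

121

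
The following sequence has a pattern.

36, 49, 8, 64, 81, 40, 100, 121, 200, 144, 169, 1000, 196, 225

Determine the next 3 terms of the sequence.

The slot pattern repeats as AAB (period 3), so there are 2 interleaved tracks.
Track A is 36, 49, 64, 81, 100, 121, 144, 169, 196, 225, which is the squares 6², 7², 8², ….
Track B is 8, 40, 200, 1000, which is geometric with ratio 5.
Position 15 → track B, term 5 = 5000.
Position 16 → track A, term 11 = 256.
The 17th slot belongs to track A; its 12th term is 289.

5000, 256, 289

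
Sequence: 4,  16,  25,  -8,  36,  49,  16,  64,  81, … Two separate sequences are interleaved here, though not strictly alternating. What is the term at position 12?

Reading positions in blocks of 3 reveals the pattern ABB — 2 tracks woven together.
Track A: 4, -8, 16 — geometric with ratio -2.
Track B: 16, 25, 36, 49, 64, 81 — perfect squares starting at 4².
Term 12 comes from track B (its 8th entry): 121.

121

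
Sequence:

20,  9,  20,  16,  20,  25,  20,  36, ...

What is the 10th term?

49

Odd-indexed and even-indexed terms follow separate rules.
Stream A: 20, 20, 20, 20 (always 20).
Stream B: 9, 16, 25, 36 (perfect squares starting at 3²).
Term 10 comes from stream B (its 5th entry): 49.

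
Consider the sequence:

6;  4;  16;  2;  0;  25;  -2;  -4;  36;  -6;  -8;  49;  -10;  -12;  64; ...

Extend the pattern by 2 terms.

-14, -16

The slot pattern repeats as AAB (period 3), so there are 2 interleaved tracks.
Track A: 6, 4, 2, 0, -2, -4, -6, -8, -10, -12 — subtracting 2 each time.
Track B: 16, 25, 36, 49, 64 — the squares 4², 5², 6², ….
Position 16 falls in track A as its term 11, giving -14.
Term 17 comes from track A (its 12th entry): -16.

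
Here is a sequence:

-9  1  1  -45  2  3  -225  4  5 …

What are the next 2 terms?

Split by position mod 3: positions 1, 4, 7, … form one track, and each other residue class forms its own.
Track A: -9, -45, -225. Geometric with ratio 5.
Track B: 1, 2, 4. Successive powers of 2.
Track C: 1, 3, 5. Arithmetic with common difference +2.
Term 10 comes from track A (its 4th entry): -1125.
The 11th slot belongs to track B; its 4th term is 8.

-1125, 8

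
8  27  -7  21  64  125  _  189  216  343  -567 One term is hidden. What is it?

-63

The slot pattern repeats as AABB (period 4), so there are 2 interleaved tracks.
Stream A = 8, 27, 64, 125, 216, 343: consecutive cubes n³ from n = 2.
Stream B = -7, 21, ?, 189, -567: geometric with ratio -3.
So the missing entry in stream B is -63.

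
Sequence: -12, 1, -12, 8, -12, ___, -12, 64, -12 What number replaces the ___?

27

Split by position mod 2 into 2 tracks.
Subsequence A: -12, -12, -12, -12, -12 (always -12).
Subsequence B: 1, 8, ?, 64 (consecutive cubes n³ from n = 1).
So the missing entry in subsequence B is 27.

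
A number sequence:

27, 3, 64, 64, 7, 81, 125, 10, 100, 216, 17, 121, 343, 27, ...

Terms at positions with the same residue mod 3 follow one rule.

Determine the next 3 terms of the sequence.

Split by position mod 3: positions 1, 4, 7, … form one track, and each other residue class forms its own.
Track A is 27, 64, 125, 216, 343, which is consecutive cubes n³ from n = 3.
Track B is 3, 7, 10, 17, 27, which is Fibonacci-style (each term is the sum of the two before it).
Track C is 64, 81, 100, 121, which is consecutive squares n² from n = 8.
Term 15 comes from track C (its 5th entry): 144.
Position 16 → track A, term 6 = 512.
The 17th slot belongs to track B; its 6th term is 44.

144, 512, 44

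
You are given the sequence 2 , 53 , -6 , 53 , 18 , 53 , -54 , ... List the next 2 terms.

Taking every 2nd term gives 2 separate tracks.
Track A is 2, -6, 18, -54, which is a geometric progression (common ratio -3).
Track B is 53, 53, 53, which is always 53.
Position 8 → track B, term 4 = 53.
Position 9 falls in track A as its term 5, giving 162.

53, 162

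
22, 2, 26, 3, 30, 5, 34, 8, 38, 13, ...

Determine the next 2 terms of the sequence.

The terms cycle through 2 interleaved subsequences.
Track A: 22, 26, 30, 34, 38. Arithmetic with common difference +4.
Track B: 2, 3, 5, 8, 13. Each term equals the sum of the previous two.
The 11th slot belongs to track A; its 6th term is 42.
The 12th slot belongs to track B; its 6th term is 21.

42, 21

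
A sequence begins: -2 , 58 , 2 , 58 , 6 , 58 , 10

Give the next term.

The terms cycle through 2 interleaved subsequences.
Track A: -2, 2, 6, 10 — linear: a_n = -6 + 4·n.
Track B: 58, 58, 58 — always 58.
Position 8 falls in track B as its term 4, giving 58.

58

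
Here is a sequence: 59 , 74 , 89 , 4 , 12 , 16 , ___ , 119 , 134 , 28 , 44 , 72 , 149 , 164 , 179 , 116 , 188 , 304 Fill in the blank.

The slot pattern repeats as AAABBB (period 6), so there are 2 interleaved tracks.
Subsequence A is 59, 74, 89, ?, 119, 134, 149, 164, 179, which is linear: a_n = 44 + 15·n.
Subsequence B is 4, 12, 16, 28, 44, 72, 116, 188, 304, which is each term equals the sum of the previous two.
So the missing entry in subsequence A is 104.

104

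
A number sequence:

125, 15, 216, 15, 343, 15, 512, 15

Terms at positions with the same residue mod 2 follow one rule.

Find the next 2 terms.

729, 15

Split by position mod 2 into 2 tracks.
Subsequence A: 125, 216, 343, 512 — perfect cubes starting at 5³.
Subsequence B: 15, 15, 15, 15 — the constant sequence 15.
Term 9 comes from subsequence A (its 5th entry): 729.
The 10th slot belongs to subsequence B; its 5th term is 15.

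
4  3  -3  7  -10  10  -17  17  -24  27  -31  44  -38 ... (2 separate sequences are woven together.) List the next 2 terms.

Positions 1, 3, 5, … form one subsequence and positions 2, 4, 6, … form another.
Track A: 4, -3, -10, -17, -24, -31, -38. Arithmetic with common difference −7.
Track B: 3, 7, 10, 17, 27, 44. Each term equals the sum of the previous two.
Position 14 falls in track B as its term 7, giving 71.
Term 15 comes from track A (its 8th entry): -45.

71, -45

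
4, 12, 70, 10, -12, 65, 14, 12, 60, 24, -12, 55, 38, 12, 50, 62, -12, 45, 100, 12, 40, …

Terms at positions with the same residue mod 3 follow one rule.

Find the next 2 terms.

162, -12

Read the sequence 3 terms at a time; column i is its own pattern.
Track A = 4, 10, 14, 24, 38, 62, 100: Fibonacci-style (each term is the sum of the two before it).
Track B = 12, -12, 12, -12, 12, -12, 12: alternating ±12.
Track C = 70, 65, 60, 55, 50, 45, 40: subtracting 5 each time.
The 22nd slot belongs to track A; its 8th term is 162.
Position 23 falls in track B as its term 8, giving -12.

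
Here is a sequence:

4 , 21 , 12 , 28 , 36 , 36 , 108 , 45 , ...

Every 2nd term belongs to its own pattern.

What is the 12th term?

66

Positions 1, 3, 5, … form one subsequence and positions 2, 4, 6, … form another.
Track A = 4, 12, 36, 108: a geometric progression (common ratio 3).
Track B = 21, 28, 36, 45: triangular numbers starting at T_6.
Position 12 → track B, term 6 = 66.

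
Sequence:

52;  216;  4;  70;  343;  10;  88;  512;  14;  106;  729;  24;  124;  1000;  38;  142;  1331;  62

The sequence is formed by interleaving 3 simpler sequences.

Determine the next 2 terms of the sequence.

160, 1728

Split by position mod 3: positions 1, 4, 7, … form one track, and each other residue class forms its own.
Stream A: 52, 70, 88, 106, 124, 142. Arithmetic, step +18.
Stream B: 216, 343, 512, 729, 1000, 1331. Perfect cubes starting at 6³.
Stream C: 4, 10, 14, 24, 38, 62. A Fibonacci-like recurrence a_n = a_{n-1} + a_{n-2}.
Position 19 → stream A, term 7 = 160.
Term 20 comes from stream B (its 7th entry): 1728.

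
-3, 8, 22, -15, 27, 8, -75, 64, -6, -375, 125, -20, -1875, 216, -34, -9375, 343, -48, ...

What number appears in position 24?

-76

Read the sequence 3 terms at a time; column i is its own pattern.
Track A: -3, -15, -75, -375, -1875, -9375 — geometric, ×5 each step.
Track B: 8, 27, 64, 125, 216, 343 — the cubes 2³, 3³, 4³, ….
Track C: 22, 8, -6, -20, -34, -48 — linear: a_n = 36 − 14·n.
Term 24 comes from track C (its 8th entry): -76.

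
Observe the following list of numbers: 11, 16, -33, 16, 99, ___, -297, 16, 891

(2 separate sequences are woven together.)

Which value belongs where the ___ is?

16

Positions 1, 3, 5, … form one subsequence and positions 2, 4, 6, … form another.
Subsequence A = 11, -33, 99, -297, 891: geometric, ×-3 each step.
Subsequence B = 16, 16, ?, 16: the constant sequence 16.
Subsequence B's pattern makes the blank 16.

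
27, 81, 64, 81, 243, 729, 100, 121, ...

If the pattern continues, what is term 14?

59049

Positions follow the repeating pattern AABB; grouping by letter gives 2 tracks.
Stream A is 27, 81, 243, 729, which is powers of 3.
Stream B is 64, 81, 100, 121, which is the squares 8², 9², 10², ….
The 14th slot belongs to stream A; its 8th term is 59049.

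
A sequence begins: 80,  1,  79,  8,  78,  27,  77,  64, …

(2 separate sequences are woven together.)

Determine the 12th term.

216

The terms cycle through 2 interleaved subsequences.
Stream A = 80, 79, 78, 77: arithmetic with common difference −1.
Stream B = 1, 8, 27, 64: the cubes 1³, 2³, 3³, ….
Position 12 falls in stream B as its term 6, giving 216.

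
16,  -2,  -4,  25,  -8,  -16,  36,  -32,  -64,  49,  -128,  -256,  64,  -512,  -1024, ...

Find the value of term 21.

-16384

Reading positions in blocks of 3 reveals the pattern ABB — 2 tracks woven together.
Subsequence A is 16, 25, 36, 49, 64, which is the squares 4², 5², 6², ….
Subsequence B is -2, -4, -8, -16, -32, -64, -128, -256, -512, -1024, which is geometric, ×2 each step.
Position 21 → subsequence B, term 14 = -16384.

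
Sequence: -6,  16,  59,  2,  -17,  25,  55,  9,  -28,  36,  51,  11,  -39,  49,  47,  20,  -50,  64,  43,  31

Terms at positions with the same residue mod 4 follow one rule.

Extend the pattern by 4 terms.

Split by position mod 4 into 4 tracks.
Subsequence A: -6, -17, -28, -39, -50 (arithmetic with common difference −11).
Subsequence B: 16, 25, 36, 49, 64 (consecutive squares n² from n = 4).
Subsequence C: 59, 55, 51, 47, 43 (arithmetic with common difference −4).
Subsequence D: 2, 9, 11, 20, 31 (Fibonacci-style (each term is the sum of the two before it)).
Term 21 comes from subsequence A (its 6th entry): -61.
The 22nd slot belongs to subsequence B; its 6th term is 81.
Term 23 comes from subsequence C (its 6th entry): 39.
Position 24 falls in subsequence D as its term 6, giving 51.

-61, 81, 39, 51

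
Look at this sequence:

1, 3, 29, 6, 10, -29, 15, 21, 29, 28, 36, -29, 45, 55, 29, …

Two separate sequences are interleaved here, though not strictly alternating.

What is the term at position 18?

The slot pattern repeats as AAB (period 3), so there are 2 interleaved tracks.
Track A: 1, 3, 6, 10, 15, 21, 28, 36, 45, 55 — the triangular numbers T_1, T_2, ….
Track B: 29, -29, 29, -29, 29 — oscillating between 29 and -29.
Term 18 comes from track B (its 6th entry): -29.

-29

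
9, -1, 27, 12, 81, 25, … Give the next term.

Taking every 2nd term gives 2 separate tracks.
Subsequence A is 9, 27, 81, which is powers 3^2, 3^3, 3^4, ….
Subsequence B is -1, 12, 25, which is arithmetic with common difference +13.
The 7th slot belongs to subsequence A; its 4th term is 243.

243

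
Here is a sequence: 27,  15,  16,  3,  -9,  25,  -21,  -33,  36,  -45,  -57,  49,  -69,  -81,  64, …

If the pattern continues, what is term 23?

-153

Reading positions in blocks of 3 reveals the pattern AAB — 2 tracks woven together.
Subsequence A: 27, 15, 3, -9, -21, -33, -45, -57, -69, -81. Linear: a_n = 39 − 12·n.
Subsequence B: 16, 25, 36, 49, 64. Consecutive squares n² from n = 4.
The 23rd slot belongs to subsequence A; its 16th term is -153.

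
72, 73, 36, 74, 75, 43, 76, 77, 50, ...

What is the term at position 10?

78

Positions follow the repeating pattern AAB; grouping by letter gives 2 tracks.
Track A is 72, 73, 74, 75, 76, 77, which is linear: a_n = 71 + n.
Track B is 36, 43, 50, which is arithmetic, step +7.
The 10th slot belongs to track A; its 7th term is 78.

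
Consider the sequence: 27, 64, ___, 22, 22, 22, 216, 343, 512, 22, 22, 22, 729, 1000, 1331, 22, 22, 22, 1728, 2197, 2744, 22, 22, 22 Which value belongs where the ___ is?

Positions follow the repeating pattern AAABBB; grouping by letter gives 2 tracks.
Track A = 27, 64, ?, 216, 343, 512, 729, 1000, 1331, 1728, 2197, 2744: consecutive cubes n³ from n = 3.
Track B = 22, 22, 22, 22, 22, 22, 22, 22, 22, 22, 22, 22: the constant sequence 22.
Track A's pattern makes the blank 125.

125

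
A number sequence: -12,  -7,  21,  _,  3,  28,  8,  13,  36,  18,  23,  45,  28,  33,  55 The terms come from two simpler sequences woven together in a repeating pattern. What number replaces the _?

Positions follow the repeating pattern AAB; grouping by letter gives 2 tracks.
Track A = -12, -7, ?, 3, 8, 13, 18, 23, 28, 33: linear: a_n = -17 + 5·n.
Track B = 21, 28, 36, 45, 55: triangular numbers n(n+1)/2 for n = 6, 7, ….
Track A's pattern makes the blank -2.

-2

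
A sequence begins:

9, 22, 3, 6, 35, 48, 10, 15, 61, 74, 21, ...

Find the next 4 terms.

Reading positions in blocks of 4 reveals the pattern AABB — 2 tracks woven together.
Subsequence A: 9, 22, 35, 48, 61, 74 (arithmetic, step +13).
Subsequence B: 3, 6, 10, 15, 21 (triangular numbers n(n+1)/2 for n = 2, 3, …).
Position 12 → subsequence B, term 6 = 28.
Term 13 comes from subsequence A (its 7th entry): 87.
The 14th slot belongs to subsequence A; its 8th term is 100.
Position 15 falls in subsequence B as its term 7, giving 36.

28, 87, 100, 36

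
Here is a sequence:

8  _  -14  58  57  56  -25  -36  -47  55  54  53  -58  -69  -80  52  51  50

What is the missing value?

-3

Positions follow the repeating pattern AAABBB; grouping by letter gives 2 tracks.
Track A: 8, ?, -14, -25, -36, -47, -58, -69, -80 — linear: a_n = 19 − 11·n.
Track B: 58, 57, 56, 55, 54, 53, 52, 51, 50 — linear: a_n = 59 − n.
Filling track A at index 2 by its rule yields -3.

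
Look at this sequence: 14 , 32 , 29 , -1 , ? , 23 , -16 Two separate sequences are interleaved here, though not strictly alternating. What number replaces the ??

26

Positions follow the repeating pattern ABB; grouping by letter gives 2 tracks.
Subsequence A: 14, -1, -16 — arithmetic, step −15.
Subsequence B: 32, 29, ?, 23 — subtracting 3 each time.
The gap is subsequence B's term 3; the rule gives 26.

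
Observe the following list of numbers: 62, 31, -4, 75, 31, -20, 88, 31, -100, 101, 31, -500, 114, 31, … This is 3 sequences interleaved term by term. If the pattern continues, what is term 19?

The terms cycle through 3 interleaved subsequences.
Subsequence A: 62, 75, 88, 101, 114 — arithmetic with common difference +13.
Subsequence B: 31, 31, 31, 31, 31 — always 31.
Subsequence C: -4, -20, -100, -500 — geometric with ratio 5.
Position 19 → subsequence A, term 7 = 140.

140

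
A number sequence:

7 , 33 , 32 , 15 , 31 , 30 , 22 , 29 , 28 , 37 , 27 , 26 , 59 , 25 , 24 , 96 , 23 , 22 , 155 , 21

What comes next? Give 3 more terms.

20, 251, 19

Positions follow the repeating pattern ABB; grouping by letter gives 2 tracks.
Stream A = 7, 15, 22, 37, 59, 96, 155: a Fibonacci-like recurrence a_n = a_{n-1} + a_{n-2}.
Stream B = 33, 32, 31, 30, 29, 28, 27, 26, 25, 24, 23, 22, 21: arithmetic with common difference −1.
Position 21 → stream B, term 14 = 20.
Position 22 → stream A, term 8 = 251.
Term 23 comes from stream B (its 15th entry): 19.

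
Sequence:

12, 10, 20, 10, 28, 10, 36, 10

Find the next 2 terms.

Taking every 2nd term gives 2 separate tracks.
Subsequence A: 12, 20, 28, 36 — adding 8 each time.
Subsequence B: 10, 10, 10, 10 — always 10.
Position 9 → subsequence A, term 5 = 44.
Position 10 → subsequence B, term 5 = 10.

44, 10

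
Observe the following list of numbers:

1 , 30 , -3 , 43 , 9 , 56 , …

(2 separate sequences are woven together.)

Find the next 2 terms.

Odd-indexed and even-indexed terms follow separate rules.
Track A: 1, -3, 9 — multiplying by -3 each time.
Track B: 30, 43, 56 — adding 13 each time.
Term 7 comes from track A (its 4th entry): -27.
Term 8 comes from track B (its 4th entry): 69.

-27, 69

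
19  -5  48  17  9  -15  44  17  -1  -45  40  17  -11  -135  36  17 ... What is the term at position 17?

-21

Read the sequence 4 terms at a time; column i is its own pattern.
Subsequence A: 19, 9, -1, -11. Arithmetic, step −10.
Subsequence B: -5, -15, -45, -135. Geometric with ratio 3.
Subsequence C: 48, 44, 40, 36. Arithmetic, step −4.
Subsequence D: 17, 17, 17, 17. Constant 17.
Position 17 → subsequence A, term 5 = -21.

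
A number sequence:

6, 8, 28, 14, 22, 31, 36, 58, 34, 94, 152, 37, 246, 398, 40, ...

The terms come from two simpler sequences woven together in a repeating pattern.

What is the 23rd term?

Positions follow the repeating pattern AAB; grouping by letter gives 2 tracks.
Stream A: 6, 8, 14, 22, 36, 58, 94, 152, 246, 398. Fibonacci-style (each term is the sum of the two before it).
Stream B: 28, 31, 34, 37, 40. Adding 3 each time.
Position 23 → stream A, term 16 = 7142.

7142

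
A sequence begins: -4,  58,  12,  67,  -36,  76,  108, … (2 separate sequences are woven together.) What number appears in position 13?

-2916

Positions 1, 3, 5, … form one subsequence and positions 2, 4, 6, … form another.
Track A: -4, 12, -36, 108. Multiplying by -3 each time.
Track B: 58, 67, 76. Linear: a_n = 49 + 9·n.
The 13th slot belongs to track A; its 7th term is -2916.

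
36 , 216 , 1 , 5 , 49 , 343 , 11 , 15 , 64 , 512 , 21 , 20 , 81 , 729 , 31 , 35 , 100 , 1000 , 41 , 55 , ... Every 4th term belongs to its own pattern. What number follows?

The terms cycle through 4 interleaved subsequences.
Track A: 36, 49, 64, 81, 100. Consecutive squares n² from n = 6.
Track B: 216, 343, 512, 729, 1000. Consecutive cubes n³ from n = 6.
Track C: 1, 11, 21, 31, 41. Arithmetic with common difference +10.
Track D: 5, 15, 20, 35, 55. A Fibonacci-like recurrence a_n = a_{n-1} + a_{n-2}.
Position 21 falls in track A as its term 6, giving 121.

121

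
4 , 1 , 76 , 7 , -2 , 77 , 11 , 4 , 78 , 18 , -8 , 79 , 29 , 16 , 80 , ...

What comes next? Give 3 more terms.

Split by position mod 3: positions 1, 4, 7, … form one track, and each other residue class forms its own.
Track A: 4, 7, 11, 18, 29 (each term equals the sum of the previous two).
Track B: 1, -2, 4, -8, 16 (multiplying by -2 each time).
Track C: 76, 77, 78, 79, 80 (adding 1 each time).
Term 16 comes from track A (its 6th entry): 47.
Term 17 comes from track B (its 6th entry): -32.
The 18th slot belongs to track C; its 6th term is 81.

47, -32, 81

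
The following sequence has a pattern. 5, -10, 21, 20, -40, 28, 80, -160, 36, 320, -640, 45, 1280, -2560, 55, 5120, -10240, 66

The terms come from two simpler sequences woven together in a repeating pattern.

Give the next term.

Reading positions in blocks of 3 reveals the pattern AAB — 2 tracks woven together.
Track A is 5, -10, 20, -40, 80, -160, 320, -640, 1280, -2560, 5120, -10240, which is geometric, ×-2 each step.
Track B is 21, 28, 36, 45, 55, 66, which is the triangular numbers T_6, T_7, ….
The 19th slot belongs to track A; its 13th term is 20480.

20480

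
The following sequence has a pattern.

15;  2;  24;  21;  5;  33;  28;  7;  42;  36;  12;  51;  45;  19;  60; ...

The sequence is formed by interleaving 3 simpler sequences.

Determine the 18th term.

69

Split by position mod 3 into 3 tracks.
Stream A: 15, 21, 28, 36, 45 (the triangular numbers T_5, T_6, …).
Stream B: 2, 5, 7, 12, 19 (Fibonacci-style (each term is the sum of the two before it)).
Stream C: 24, 33, 42, 51, 60 (arithmetic, step +9).
Term 18 comes from stream C (its 6th entry): 69.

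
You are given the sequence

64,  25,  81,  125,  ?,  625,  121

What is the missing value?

100

Taking every 2nd term gives 2 separate tracks.
Track A is 64, 81, ?, 121, which is perfect squares starting at 8².
Track B is 25, 125, 625, which is successive powers of 5.
The gap is track A's term 3; the rule gives 100.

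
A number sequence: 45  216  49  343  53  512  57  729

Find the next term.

61

Taking every 2nd term gives 2 separate tracks.
Track A: 45, 49, 53, 57 (linear: a_n = 41 + 4·n).
Track B: 216, 343, 512, 729 (perfect cubes starting at 6³).
Position 9 falls in track A as its term 5, giving 61.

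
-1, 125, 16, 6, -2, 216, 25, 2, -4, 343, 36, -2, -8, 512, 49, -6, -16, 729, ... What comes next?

64

The terms cycle through 4 interleaved subsequences.
Stream A is -1, -2, -4, -8, -16, which is a geometric progression (common ratio 2).
Stream B is 125, 216, 343, 512, 729, which is the cubes 5³, 6³, 7³, ….
Stream C is 16, 25, 36, 49, which is consecutive squares n² from n = 4.
Stream D is 6, 2, -2, -6, which is subtracting 4 each time.
The 19th slot belongs to stream C; its 5th term is 64.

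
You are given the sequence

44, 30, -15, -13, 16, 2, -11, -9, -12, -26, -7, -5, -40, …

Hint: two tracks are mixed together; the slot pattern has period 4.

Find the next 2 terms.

The slot pattern repeats as AABB (period 4), so there are 2 interleaved tracks.
Track A is 44, 30, 16, 2, -12, -26, -40, which is subtracting 14 each time.
Track B is -15, -13, -11, -9, -7, -5, which is linear: a_n = -17 + 2·n.
The 14th slot belongs to track A; its 8th term is -54.
The 15th slot belongs to track B; its 7th term is -3.

-54, -3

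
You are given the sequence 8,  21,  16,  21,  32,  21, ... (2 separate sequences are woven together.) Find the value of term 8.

Odd-indexed and even-indexed terms follow separate rules.
Track A: 8, 16, 32. Powers 2^3, 2^4, 2^5, ….
Track B: 21, 21, 21. Always 21.
Position 8 falls in track B as its term 4, giving 21.

21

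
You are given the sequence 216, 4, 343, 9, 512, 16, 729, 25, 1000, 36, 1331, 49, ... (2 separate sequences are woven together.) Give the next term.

1728

Odd-indexed and even-indexed terms follow separate rules.
Stream A = 216, 343, 512, 729, 1000, 1331: the cubes 6³, 7³, 8³, ….
Stream B = 4, 9, 16, 25, 36, 49: perfect squares starting at 2².
Position 13 falls in stream A as its term 7, giving 1728.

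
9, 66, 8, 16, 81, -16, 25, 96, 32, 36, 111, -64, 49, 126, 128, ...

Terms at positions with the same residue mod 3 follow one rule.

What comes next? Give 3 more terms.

Taking every 3rd term gives 3 separate tracks.
Track A: 9, 16, 25, 36, 49. Perfect squares starting at 3².
Track B: 66, 81, 96, 111, 126. Adding 15 each time.
Track C: 8, -16, 32, -64, 128. Geometric, ×-2 each step.
Position 16 → track A, term 6 = 64.
The 17th slot belongs to track B; its 6th term is 141.
The 18th slot belongs to track C; its 6th term is -256.

64, 141, -256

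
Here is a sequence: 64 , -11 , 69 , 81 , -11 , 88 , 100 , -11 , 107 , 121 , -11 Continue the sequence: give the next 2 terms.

Split by position mod 3: positions 1, 4, 7, … form one track, and each other residue class forms its own.
Track A: 64, 81, 100, 121 (consecutive squares n² from n = 8).
Track B: -11, -11, -11, -11 (always -11).
Track C: 69, 88, 107 (linear: a_n = 50 + 19·n).
The 12th slot belongs to track C; its 4th term is 126.
Term 13 comes from track A (its 5th entry): 144.

126, 144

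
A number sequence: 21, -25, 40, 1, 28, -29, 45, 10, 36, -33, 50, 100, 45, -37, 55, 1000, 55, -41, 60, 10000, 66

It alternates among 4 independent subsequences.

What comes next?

Split by position mod 4 into 4 tracks.
Stream A: 21, 28, 36, 45, 55, 66 — triangular numbers starting at T_6.
Stream B: -25, -29, -33, -37, -41 — arithmetic with common difference −4.
Stream C: 40, 45, 50, 55, 60 — arithmetic with common difference +5.
Stream D: 1, 10, 100, 1000, 10000 — powers 10^0, 10^1, 10^2, ….
Position 22 falls in stream B as its term 6, giving -45.

-45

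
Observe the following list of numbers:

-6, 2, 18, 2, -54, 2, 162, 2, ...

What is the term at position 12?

Positions 1, 3, 5, … form one subsequence and positions 2, 4, 6, … form another.
Subsequence A: -6, 18, -54, 162. A geometric progression (common ratio -3).
Subsequence B: 2, 2, 2, 2. The constant sequence 2.
Position 12 → subsequence B, term 6 = 2.

2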